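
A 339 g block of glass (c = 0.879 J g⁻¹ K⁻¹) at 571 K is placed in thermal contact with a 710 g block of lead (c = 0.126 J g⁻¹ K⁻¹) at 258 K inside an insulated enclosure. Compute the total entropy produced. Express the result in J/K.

ΔS_total = 18.6 J/K

Energy balance: T_f = (m₁c₁T₁ + m₂c₂T₂)/(m₁c₁ + m₂c₂) = 498.73 K.
ΔS₁ = m₁c₁ ln(T_f/T₁) = 297.981 × ln(498.73/571) = -40.33 J/K.
ΔS₂ = m₂c₂ ln(T_f/T₂) = 89.46 × ln(498.73/258) = 58.96 J/K.
ΔS_total = -40.33 + 58.96 = 18.6 J/K.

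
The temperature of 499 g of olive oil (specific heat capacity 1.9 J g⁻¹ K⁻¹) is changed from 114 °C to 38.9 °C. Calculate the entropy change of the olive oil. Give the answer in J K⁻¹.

ΔS = -204 J/K

In kelvin: T₁ = 387.15 K, T₂ = 312.05 K. ΔS = ∫dQ_rev/T = m c ln(T₂/T₁) = 499 × 1.9 × ln(312.05/387.15) = -204 J/K.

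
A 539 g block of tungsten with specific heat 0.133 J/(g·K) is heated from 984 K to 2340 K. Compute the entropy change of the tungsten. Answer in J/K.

ΔS = 62.1 J/K

ΔS = ∫dQ_rev/T = m c ln(T₂/T₁) = 539 × 0.133 × ln(2340/984) = 62.1 J/K.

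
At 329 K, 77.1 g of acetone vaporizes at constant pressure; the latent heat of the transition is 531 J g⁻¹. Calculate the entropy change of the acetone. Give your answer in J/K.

Heat absorbed by the substance: Q = mL = 77.1 × 531 = 40940.1 J.
At constant T, ΔS = Q_rev/T = 40940.1 / 329 = 124 J/K.

ΔS = 124 J/K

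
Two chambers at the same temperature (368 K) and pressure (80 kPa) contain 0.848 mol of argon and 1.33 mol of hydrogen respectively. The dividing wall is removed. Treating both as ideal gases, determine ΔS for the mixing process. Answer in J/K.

Mole fractions: x_A = 0.848/2.18 = 0.389, x_B = 0.611.
ΔS_mix = −R(n_A ln x_A + n_B ln x_B) = −8.314 × (0.848 ln 0.389 + 1.33 ln 0.611) = 12.1 J/K.

ΔS_mix = 12.1 J/K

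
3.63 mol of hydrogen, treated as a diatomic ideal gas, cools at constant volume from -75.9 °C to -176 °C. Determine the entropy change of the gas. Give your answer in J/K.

In kelvin: T₁ = 197.25 K, T₂ = 97.15 K. At constant volume, ΔS = nC_V ln(T₂/T₁) with C_V = 5R/2 = 20.79 J mol⁻¹ K⁻¹.
ΔS = 3.63 × 20.79 × ln(97.15/197.25) = -53.4 J/K.

ΔS = -53.4 J/K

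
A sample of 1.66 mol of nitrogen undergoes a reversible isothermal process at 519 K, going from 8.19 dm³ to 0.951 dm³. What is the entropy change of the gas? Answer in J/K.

ΔS_gas = -29.7 J/K

For an isothermal ideal gas ΔS_gas = nR ln(V₂/V₁) = 1.66 × 8.314 × ln(0.951/8.19) = -29.7 J/K.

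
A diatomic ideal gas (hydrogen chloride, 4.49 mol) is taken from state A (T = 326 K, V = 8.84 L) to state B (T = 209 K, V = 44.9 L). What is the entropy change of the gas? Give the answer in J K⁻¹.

Entropy is a state function: ΔS = nC_V ln(T₂/T₁) + nR ln(V₂/V₁), with C_V = 5R/2 = 20.79 J mol⁻¹ K⁻¹ for a diatomic ideal gas.
ΔS = 4.49 × [20.79 × ln(209/326) + 8.314 × ln(44.9/8.84)] = 19.2 J/K.

ΔS = 19.2 J/K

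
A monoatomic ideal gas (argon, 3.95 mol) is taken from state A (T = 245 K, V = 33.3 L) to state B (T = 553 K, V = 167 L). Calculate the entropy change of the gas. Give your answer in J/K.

ΔS = 93.1 J/K

Entropy is a state function: ΔS = nC_V ln(T₂/T₁) + nR ln(V₂/V₁), with C_V = 3R/2 = 12.47 J mol⁻¹ K⁻¹ for a monoatomic ideal gas.
ΔS = 3.95 × [12.47 × ln(553/245) + 8.314 × ln(167/33.3)] = 93.1 J/K.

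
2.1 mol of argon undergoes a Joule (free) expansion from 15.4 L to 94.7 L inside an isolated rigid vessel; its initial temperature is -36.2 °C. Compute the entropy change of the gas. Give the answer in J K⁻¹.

ΔS_gas = 31.7 J/K

No heat is exchanged and no work is done, so the ideal-gas temperature stays constant.
Entropy is a state function; using a reversible isothermal path, ΔS_gas = nR ln(V₂/V₁) = 2.1 × 8.314 × ln(94.7/15.4) = 31.7 J/K.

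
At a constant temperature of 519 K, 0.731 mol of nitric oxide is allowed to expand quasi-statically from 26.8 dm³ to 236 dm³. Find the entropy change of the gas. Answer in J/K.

For an isothermal ideal gas ΔS_gas = nR ln(V₂/V₁) = 0.731 × 8.314 × ln(236/26.8) = 13.2 J/K.

ΔS_gas = 13.2 J/K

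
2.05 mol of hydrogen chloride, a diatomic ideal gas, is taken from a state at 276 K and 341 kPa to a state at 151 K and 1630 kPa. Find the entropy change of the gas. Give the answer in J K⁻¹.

ΔS = nC_p ln(T₂/T₁) − nR ln(P₂/P₁), with C_p = 7R/2 = 29.1 J mol⁻¹ K⁻¹ for a diatomic ideal gas.
ΔS = 2.05 × [29.1 × ln(151/276) − 8.314 × ln(1630/341)] = -62.6 J/K.

ΔS = -62.6 J/K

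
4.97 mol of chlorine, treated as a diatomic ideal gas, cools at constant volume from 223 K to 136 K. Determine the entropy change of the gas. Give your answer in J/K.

At constant volume, ΔS = nC_V ln(T₂/T₁) with C_V = 5R/2 = 20.79 J mol⁻¹ K⁻¹.
ΔS = 4.97 × 20.79 × ln(136/223) = -51.1 J/K.

ΔS = -51.1 J/K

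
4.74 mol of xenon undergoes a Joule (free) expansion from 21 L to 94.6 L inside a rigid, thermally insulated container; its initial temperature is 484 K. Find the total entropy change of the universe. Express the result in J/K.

ΔS_universe = 59.3 J/K

For an ideal gas in free expansion Q = 0 and W = 0, so T is unchanged.
Entropy is a state function; using a reversible isothermal path, ΔS_gas = nR ln(V₂/V₁) = 4.74 × 8.314 × ln(94.6/21) = 59.3 J/K.
The insulated surroundings exchange no heat, so ΔS_surr = 0 and ΔS_universe = ΔS_gas.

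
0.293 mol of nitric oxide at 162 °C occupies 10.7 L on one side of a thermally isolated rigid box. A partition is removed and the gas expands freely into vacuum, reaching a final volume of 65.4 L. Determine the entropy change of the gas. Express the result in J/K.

No heat is exchanged and no work is done, so the ideal-gas temperature stays constant.
Entropy is a state function; using a reversible isothermal path, ΔS_gas = nR ln(V₂/V₁) = 0.293 × 8.314 × ln(65.4/10.7) = 4.41 J/K.

ΔS_gas = 4.41 J/K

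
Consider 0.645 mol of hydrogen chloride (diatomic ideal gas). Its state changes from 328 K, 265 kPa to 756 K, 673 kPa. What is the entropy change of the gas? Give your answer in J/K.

ΔS = 10.7 J/K

ΔS = nC_p ln(T₂/T₁) − nR ln(P₂/P₁), with C_p = 7R/2 = 29.1 J mol⁻¹ K⁻¹ for a diatomic ideal gas.
ΔS = 0.645 × [29.1 × ln(756/328) − 8.314 × ln(673/265)] = 10.7 J/K.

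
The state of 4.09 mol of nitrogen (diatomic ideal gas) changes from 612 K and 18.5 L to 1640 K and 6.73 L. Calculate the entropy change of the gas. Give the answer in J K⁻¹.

Entropy is a state function: ΔS = nC_V ln(T₂/T₁) + nR ln(V₂/V₁), with C_V = 5R/2 = 20.79 J mol⁻¹ K⁻¹ for a diatomic ideal gas.
ΔS = 4.09 × [20.79 × ln(1640/612) + 8.314 × ln(6.73/18.5)] = 49.4 J/K.

ΔS = 49.4 J/K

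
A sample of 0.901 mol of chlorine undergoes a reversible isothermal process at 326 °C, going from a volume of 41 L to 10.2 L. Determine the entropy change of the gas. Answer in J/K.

ΔS_gas = -10.4 J/K

For an isothermal ideal gas ΔS_gas = nR ln(V₂/V₁) = 0.901 × 8.314 × ln(10.2/41) = -10.4 J/K.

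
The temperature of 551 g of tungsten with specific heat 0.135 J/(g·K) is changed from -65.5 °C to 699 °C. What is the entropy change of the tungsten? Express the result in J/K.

In kelvin: T₁ = 207.65 K, T₂ = 972.15 K. ΔS = ∫dQ_rev/T = m c ln(T₂/T₁) = 551 × 0.135 × ln(972.15/207.65) = 115 J/K.

ΔS = 115 J/K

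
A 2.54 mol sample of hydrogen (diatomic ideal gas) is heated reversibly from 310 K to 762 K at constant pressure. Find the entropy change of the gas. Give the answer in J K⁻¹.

ΔS = 66.5 J/K

At constant pressure, ΔS = nC_p ln(T₂/T₁) with C_p = 7R/2 = 29.1 J mol⁻¹ K⁻¹.
ΔS = 2.54 × 29.1 × ln(762/310) = 66.5 J/K.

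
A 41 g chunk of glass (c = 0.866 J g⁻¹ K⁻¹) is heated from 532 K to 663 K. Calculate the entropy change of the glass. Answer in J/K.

ΔS = ∫dQ_rev/T = m c ln(T₂/T₁) = 41 × 0.866 × ln(663/532) = 7.82 J/K.

ΔS = 7.82 J/K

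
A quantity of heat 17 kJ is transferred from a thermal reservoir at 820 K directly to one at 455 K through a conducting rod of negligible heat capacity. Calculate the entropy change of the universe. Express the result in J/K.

ΔS_hot = −Q/T_H = −17000/820 = -20.73 J/K and ΔS_cold = +Q/T_C = 17000/455 = 37.36 J/K.
ΔS_total = -20.73 + 37.36 = 16.6 J/K, positive as the second law requires.

ΔS_total = 16.6 J/K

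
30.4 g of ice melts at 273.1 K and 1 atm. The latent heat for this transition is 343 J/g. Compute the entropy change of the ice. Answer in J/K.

Heat absorbed by the substance: Q = mL = 30.4 × 343 = 10427.2 J.
At constant T, ΔS = Q_rev/T = 10427.2 / 273.1 = 38.2 J/K.

ΔS = 38.2 J/K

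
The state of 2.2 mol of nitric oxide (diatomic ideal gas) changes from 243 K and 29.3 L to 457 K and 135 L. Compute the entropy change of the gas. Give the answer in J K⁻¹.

ΔS = 56.8 J/K

Entropy is a state function: ΔS = nC_V ln(T₂/T₁) + nR ln(V₂/V₁), with C_V = 5R/2 = 20.79 J mol⁻¹ K⁻¹ for a diatomic ideal gas.
ΔS = 2.2 × [20.79 × ln(457/243) + 8.314 × ln(135/29.3)] = 56.8 J/K.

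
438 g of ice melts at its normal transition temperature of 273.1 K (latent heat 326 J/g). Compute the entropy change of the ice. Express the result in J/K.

Heat absorbed by the substance: Q = mL = 438 × 326 = 142788 J.
At constant T, ΔS = Q_rev/T = 142788 / 273.1 = 523 J/K.

ΔS = 523 J/K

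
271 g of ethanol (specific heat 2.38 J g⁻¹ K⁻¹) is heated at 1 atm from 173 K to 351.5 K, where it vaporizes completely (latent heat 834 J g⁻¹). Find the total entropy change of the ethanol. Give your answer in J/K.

ΔS = 1100 J/K

Warming step: ΔS₁ = m c ln(T_tr/T_i) = 271 × 2.38 × ln(351.5/173) = 457.2 J/K.
Phase change: ΔS₂ = +mL/T_tr = 271 × 834 / 351.5 = 643 J/K.
ΔS_total = (457.2) + (643) = 1100 J/K.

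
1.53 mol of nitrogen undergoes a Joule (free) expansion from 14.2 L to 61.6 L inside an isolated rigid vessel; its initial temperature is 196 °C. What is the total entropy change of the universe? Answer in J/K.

For an ideal gas in free expansion Q = 0 and W = 0, so T is unchanged.
Entropy is a state function; using a reversible isothermal path, ΔS_gas = nR ln(V₂/V₁) = 1.53 × 8.314 × ln(61.6/14.2) = 18.7 J/K.
The insulated surroundings exchange no heat, so ΔS_surr = 0 and ΔS_universe = ΔS_gas.

ΔS_universe = 18.7 J/K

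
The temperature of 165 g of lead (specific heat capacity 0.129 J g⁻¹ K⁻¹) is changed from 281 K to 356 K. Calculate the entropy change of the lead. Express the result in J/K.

ΔS = 5.04 J/K

ΔS = ∫dQ_rev/T = m c ln(T₂/T₁) = 165 × 0.129 × ln(356/281) = 5.04 J/K.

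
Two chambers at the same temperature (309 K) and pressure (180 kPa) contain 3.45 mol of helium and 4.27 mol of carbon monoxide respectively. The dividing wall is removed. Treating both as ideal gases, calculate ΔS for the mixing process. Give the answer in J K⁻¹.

Mole fractions: x_A = 3.45/7.72 = 0.447, x_B = 0.553.
ΔS_mix = −R(n_A ln x_A + n_B ln x_B) = −8.314 × (3.45 ln 0.447 + 4.27 ln 0.553) = 44.1 J/K.

ΔS_mix = 44.1 J/K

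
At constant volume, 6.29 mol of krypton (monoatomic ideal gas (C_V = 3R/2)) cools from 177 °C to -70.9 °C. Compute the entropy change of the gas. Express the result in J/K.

ΔS = -62.8 J/K

In kelvin: T₁ = 450.15 K, T₂ = 202.25 K. At constant volume, ΔS = nC_V ln(T₂/T₁) with C_V = 3R/2 = 12.47 J mol⁻¹ K⁻¹.
ΔS = 6.29 × 12.47 × ln(202.25/450.15) = -62.8 J/K.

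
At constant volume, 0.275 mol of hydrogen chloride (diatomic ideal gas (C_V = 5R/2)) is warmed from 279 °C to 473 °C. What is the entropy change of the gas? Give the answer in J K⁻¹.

ΔS = 1.72 J/K

In kelvin: T₁ = 552.15 K, T₂ = 746.15 K. At constant volume, ΔS = nC_V ln(T₂/T₁) with C_V = 5R/2 = 20.79 J mol⁻¹ K⁻¹.
ΔS = 0.275 × 20.79 × ln(746.15/552.15) = 1.72 J/K.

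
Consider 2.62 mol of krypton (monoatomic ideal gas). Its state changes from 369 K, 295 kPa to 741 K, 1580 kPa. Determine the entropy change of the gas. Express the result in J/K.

ΔS = nC_p ln(T₂/T₁) − nR ln(P₂/P₁), with C_p = 5R/2 = 20.79 J mol⁻¹ K⁻¹ for a monoatomic ideal gas.
ΔS = 2.62 × [20.79 × ln(741/369) − 8.314 × ln(1580/295)] = 1.41 J/K.

ΔS = 1.41 J/K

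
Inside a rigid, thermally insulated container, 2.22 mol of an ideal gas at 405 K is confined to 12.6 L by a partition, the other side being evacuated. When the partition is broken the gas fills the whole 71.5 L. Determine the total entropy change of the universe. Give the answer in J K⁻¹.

ΔS_universe = 32 J/K

For an ideal gas in free expansion Q = 0 and W = 0, so T is unchanged.
Entropy is a state function; using a reversible isothermal path, ΔS_gas = nR ln(V₂/V₁) = 2.22 × 8.314 × ln(71.5/12.6) = 32 J/K.
The insulated surroundings exchange no heat, so ΔS_surr = 0 and ΔS_universe = ΔS_gas.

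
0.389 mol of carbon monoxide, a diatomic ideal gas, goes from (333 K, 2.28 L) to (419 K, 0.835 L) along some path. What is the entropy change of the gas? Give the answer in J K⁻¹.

ΔS = -1.39 J/K

Entropy is a state function: ΔS = nC_V ln(T₂/T₁) + nR ln(V₂/V₁), with C_V = 5R/2 = 20.79 J mol⁻¹ K⁻¹ for a diatomic ideal gas.
ΔS = 0.389 × [20.79 × ln(419/333) + 8.314 × ln(0.835/2.28)] = -1.39 J/K.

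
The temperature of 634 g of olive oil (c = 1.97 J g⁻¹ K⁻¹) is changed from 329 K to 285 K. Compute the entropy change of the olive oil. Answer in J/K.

ΔS = ∫dQ_rev/T = m c ln(T₂/T₁) = 634 × 1.97 × ln(285/329) = -179 J/K.

ΔS = -179 J/K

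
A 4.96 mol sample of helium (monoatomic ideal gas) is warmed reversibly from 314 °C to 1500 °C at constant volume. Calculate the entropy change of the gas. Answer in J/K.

In kelvin: T₁ = 587.15 K, T₂ = 1773.15 K. At constant volume, ΔS = nC_V ln(T₂/T₁) with C_V = 3R/2 = 12.47 J mol⁻¹ K⁻¹.
ΔS = 4.96 × 12.47 × ln(1773.15/587.15) = 68.4 J/K.

ΔS = 68.4 J/K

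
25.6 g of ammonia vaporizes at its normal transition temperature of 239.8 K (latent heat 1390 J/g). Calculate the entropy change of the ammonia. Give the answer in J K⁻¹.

Heat absorbed by the substance: Q = mL = 25.6 × 1390 = 35584 J.
At constant T, ΔS = Q_rev/T = 35584 / 239.8 = 148 J/K.

ΔS = 148 J/K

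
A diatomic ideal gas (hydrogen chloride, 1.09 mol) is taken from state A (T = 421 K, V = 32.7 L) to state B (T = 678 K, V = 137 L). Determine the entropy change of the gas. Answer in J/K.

Entropy is a state function: ΔS = nC_V ln(T₂/T₁) + nR ln(V₂/V₁), with C_V = 5R/2 = 20.79 J mol⁻¹ K⁻¹ for a diatomic ideal gas.
ΔS = 1.09 × [20.79 × ln(678/421) + 8.314 × ln(137/32.7)] = 23.8 J/K.

ΔS = 23.8 J/K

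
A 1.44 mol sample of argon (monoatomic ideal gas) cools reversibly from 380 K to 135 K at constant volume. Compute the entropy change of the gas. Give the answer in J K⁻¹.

At constant volume, ΔS = nC_V ln(T₂/T₁) with C_V = 3R/2 = 12.47 J mol⁻¹ K⁻¹.
ΔS = 1.44 × 12.47 × ln(135/380) = -18.6 J/K.

ΔS = -18.6 J/K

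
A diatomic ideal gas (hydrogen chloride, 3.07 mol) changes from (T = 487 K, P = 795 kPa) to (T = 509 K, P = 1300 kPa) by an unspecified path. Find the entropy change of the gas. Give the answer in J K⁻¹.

ΔS = -8.6 J/K

ΔS = nC_p ln(T₂/T₁) − nR ln(P₂/P₁), with C_p = 7R/2 = 29.1 J mol⁻¹ K⁻¹ for a diatomic ideal gas.
ΔS = 3.07 × [29.1 × ln(509/487) − 8.314 × ln(1300/795)] = -8.6 J/K.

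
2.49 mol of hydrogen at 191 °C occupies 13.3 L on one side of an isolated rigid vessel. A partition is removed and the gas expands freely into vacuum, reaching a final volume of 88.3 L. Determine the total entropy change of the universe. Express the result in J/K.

ΔS_universe = 39.2 J/K

No heat is exchanged and no work is done, so the ideal-gas temperature stays constant.
Entropy is a state function; using a reversible isothermal path, ΔS_gas = nR ln(V₂/V₁) = 2.49 × 8.314 × ln(88.3/13.3) = 39.2 J/K.
The insulated surroundings exchange no heat, so ΔS_surr = 0 and ΔS_universe = ΔS_gas.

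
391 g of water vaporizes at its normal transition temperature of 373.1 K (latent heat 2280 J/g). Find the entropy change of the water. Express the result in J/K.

Heat absorbed by the substance: Q = mL = 391 × 2280 = 891480 J.
At constant T, ΔS = Q_rev/T = 891480 / 373.1 = 2390 J/K.

ΔS = 2390 J/K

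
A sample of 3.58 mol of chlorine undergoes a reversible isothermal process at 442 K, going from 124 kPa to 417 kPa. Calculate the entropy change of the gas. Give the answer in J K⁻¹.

For an isothermal ideal gas ΔS_gas = nR ln(P₁/P₂) = 3.58 × 8.314 × ln(124/417) = -36.1 J/K.

ΔS_gas = -36.1 J/K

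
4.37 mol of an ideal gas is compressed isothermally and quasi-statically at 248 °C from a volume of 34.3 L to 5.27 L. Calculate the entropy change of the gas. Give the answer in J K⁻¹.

For an isothermal ideal gas ΔS_gas = nR ln(V₂/V₁) = 4.37 × 8.314 × ln(5.27/34.3) = -68.1 J/K.

ΔS_gas = -68.1 J/K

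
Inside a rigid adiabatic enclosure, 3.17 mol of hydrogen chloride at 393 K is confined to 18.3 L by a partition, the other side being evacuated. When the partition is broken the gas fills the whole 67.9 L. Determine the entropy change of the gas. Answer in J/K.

For an ideal gas in free expansion Q = 0 and W = 0, so T is unchanged.
Entropy is a state function; using a reversible isothermal path, ΔS_gas = nR ln(V₂/V₁) = 3.17 × 8.314 × ln(67.9/18.3) = 34.6 J/K.

ΔS_gas = 34.6 J/K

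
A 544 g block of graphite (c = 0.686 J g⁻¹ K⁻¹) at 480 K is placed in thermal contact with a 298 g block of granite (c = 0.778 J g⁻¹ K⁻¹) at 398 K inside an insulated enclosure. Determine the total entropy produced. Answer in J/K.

Energy balance: T_f = (m₁c₁T₁ + m₂c₂T₂)/(m₁c₁ + m₂c₂) = 448.58 K.
ΔS₁ = m₁c₁ ln(T_f/T₁) = 373.184 × ln(448.58/480) = -25.27 J/K.
ΔS₂ = m₂c₂ ln(T_f/T₂) = 231.844 × ln(448.58/398) = 27.74 J/K.
ΔS_total = -25.27 + 27.74 = 2.47 J/K.

ΔS_total = 2.47 J/K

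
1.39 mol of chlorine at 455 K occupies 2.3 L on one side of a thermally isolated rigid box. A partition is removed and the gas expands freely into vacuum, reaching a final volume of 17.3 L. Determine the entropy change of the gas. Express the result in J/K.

ΔS_gas = 23.3 J/K

For an ideal gas in free expansion Q = 0 and W = 0, so T is unchanged.
Entropy is a state function; using a reversible isothermal path, ΔS_gas = nR ln(V₂/V₁) = 1.39 × 8.314 × ln(17.3/2.3) = 23.3 J/K.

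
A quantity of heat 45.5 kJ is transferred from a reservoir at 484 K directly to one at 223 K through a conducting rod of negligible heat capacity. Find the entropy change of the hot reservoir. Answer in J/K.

The hot reservoir loses heat Q, so ΔS_hot = −Q/T_H = −45500/484 = -94 J/K.

ΔS_hot = -94 J/K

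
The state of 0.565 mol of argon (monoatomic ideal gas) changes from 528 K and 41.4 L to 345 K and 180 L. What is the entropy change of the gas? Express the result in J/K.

Entropy is a state function: ΔS = nC_V ln(T₂/T₁) + nR ln(V₂/V₁), with C_V = 3R/2 = 12.47 J mol⁻¹ K⁻¹ for a monoatomic ideal gas.
ΔS = 0.565 × [12.47 × ln(345/528) + 8.314 × ln(180/41.4)] = 3.91 J/K.

ΔS = 3.91 J/K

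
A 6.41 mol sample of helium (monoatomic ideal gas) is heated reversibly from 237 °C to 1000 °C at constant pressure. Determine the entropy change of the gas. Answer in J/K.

In kelvin: T₁ = 510.15 K, T₂ = 1273.15 K. At constant pressure, ΔS = nC_p ln(T₂/T₁) with C_p = 5R/2 = 20.79 J mol⁻¹ K⁻¹.
ΔS = 6.41 × 20.79 × ln(1273.15/510.15) = 122 J/K.

ΔS = 122 J/K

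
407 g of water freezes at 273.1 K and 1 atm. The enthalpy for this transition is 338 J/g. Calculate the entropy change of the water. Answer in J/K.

Heat released by the substance: Q = −mL = −407 × 338 = −137566 J.
At constant T, ΔS = Q_rev/T = −137566 / 273.1 = -504 J/K.

ΔS = -504 J/K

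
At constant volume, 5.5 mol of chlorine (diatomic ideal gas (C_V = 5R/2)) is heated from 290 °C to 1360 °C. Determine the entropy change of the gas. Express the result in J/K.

In kelvin: T₁ = 563.15 K, T₂ = 1633.15 K. At constant volume, ΔS = nC_V ln(T₂/T₁) with C_V = 5R/2 = 20.79 J mol⁻¹ K⁻¹.
ΔS = 5.5 × 20.79 × ln(1633.15/563.15) = 122 J/K.

ΔS = 122 J/K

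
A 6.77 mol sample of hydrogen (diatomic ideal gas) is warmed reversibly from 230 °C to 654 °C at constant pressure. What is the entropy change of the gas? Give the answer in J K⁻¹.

ΔS = 120 J/K

In kelvin: T₁ = 503.15 K, T₂ = 927.15 K. At constant pressure, ΔS = nC_p ln(T₂/T₁) with C_p = 7R/2 = 29.1 J mol⁻¹ K⁻¹.
ΔS = 6.77 × 29.1 × ln(927.15/503.15) = 120 J/K.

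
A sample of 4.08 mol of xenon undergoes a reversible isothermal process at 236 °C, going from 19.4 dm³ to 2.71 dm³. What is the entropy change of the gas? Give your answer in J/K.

ΔS_gas = -66.8 J/K

For an isothermal ideal gas ΔS_gas = nR ln(V₂/V₁) = 4.08 × 8.314 × ln(2.71/19.4) = -66.8 J/K.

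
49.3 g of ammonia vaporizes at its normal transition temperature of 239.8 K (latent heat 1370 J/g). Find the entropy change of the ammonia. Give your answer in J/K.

ΔS = 282 J/K

Heat absorbed by the substance: Q = mL = 49.3 × 1370 = 67541 J.
At constant T, ΔS = Q_rev/T = 67541 / 239.8 = 282 J/K.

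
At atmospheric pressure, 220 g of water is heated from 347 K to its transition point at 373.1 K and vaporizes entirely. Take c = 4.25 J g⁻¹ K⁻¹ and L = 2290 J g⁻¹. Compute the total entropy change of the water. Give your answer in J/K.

Warming step: ΔS₁ = m c ln(T_tr/T_i) = 220 × 4.25 × ln(373.1/347) = 67.81 J/K.
Phase change: ΔS₂ = +mL/T_tr = 220 × 2290 / 373.1 = 1350 J/K.
ΔS_total = (67.81) + (1350) = 1420 J/K.

ΔS = 1420 J/K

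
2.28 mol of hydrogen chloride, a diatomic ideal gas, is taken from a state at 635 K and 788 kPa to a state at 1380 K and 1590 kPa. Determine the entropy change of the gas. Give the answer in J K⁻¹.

ΔS = 38.2 J/K

ΔS = nC_p ln(T₂/T₁) − nR ln(P₂/P₁), with C_p = 7R/2 = 29.1 J mol⁻¹ K⁻¹ for a diatomic ideal gas.
ΔS = 2.28 × [29.1 × ln(1380/635) − 8.314 × ln(1590/788)] = 38.2 J/K.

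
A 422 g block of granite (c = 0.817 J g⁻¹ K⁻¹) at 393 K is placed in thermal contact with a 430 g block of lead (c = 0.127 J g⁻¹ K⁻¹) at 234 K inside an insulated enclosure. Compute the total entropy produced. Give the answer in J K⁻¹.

ΔS_total = 5.59 J/K

Energy balance: T_f = (m₁c₁T₁ + m₂c₂T₂)/(m₁c₁ + m₂c₂) = 371.26 K.
ΔS₁ = m₁c₁ ln(T_f/T₁) = 344.774 × ln(371.26/393) = -19.62 J/K.
ΔS₂ = m₂c₂ ln(T_f/T₂) = 54.61 × ln(371.26/234) = 25.21 J/K.
ΔS_total = -19.62 + 25.21 = 5.59 J/K.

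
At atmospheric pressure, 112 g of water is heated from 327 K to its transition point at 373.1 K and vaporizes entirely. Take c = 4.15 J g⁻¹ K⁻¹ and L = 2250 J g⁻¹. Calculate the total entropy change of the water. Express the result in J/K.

ΔS = 737 J/K

Warming step: ΔS₁ = m c ln(T_tr/T_i) = 112 × 4.15 × ln(373.1/327) = 61.3 J/K.
Phase change: ΔS₂ = +mL/T_tr = 112 × 2250 / 373.1 = 675.4 J/K.
ΔS_total = (61.3) + (675.4) = 737 J/K.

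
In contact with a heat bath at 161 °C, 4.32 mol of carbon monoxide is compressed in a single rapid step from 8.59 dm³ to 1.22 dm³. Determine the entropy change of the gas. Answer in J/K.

Entropy is a state function, so ΔS_gas depends only on the end states.
For an isothermal ideal gas ΔS_gas = nR ln(V₂/V₁) = 4.32 × 8.314 × ln(1.22/8.59) = -70.1 J/K.

ΔS_gas = -70.1 J/K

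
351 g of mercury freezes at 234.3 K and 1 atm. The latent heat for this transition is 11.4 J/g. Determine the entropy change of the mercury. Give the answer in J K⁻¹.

Heat released by the substance: Q = −mL = −351 × 11.4 = −4001.4 J.
At constant T, ΔS = Q_rev/T = −4001.4 / 234.3 = -17.1 J/K.

ΔS = -17.1 J/K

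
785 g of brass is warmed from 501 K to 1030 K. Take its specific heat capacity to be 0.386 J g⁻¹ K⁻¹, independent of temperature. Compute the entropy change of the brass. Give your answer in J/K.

ΔS = ∫dQ_rev/T = m c ln(T₂/T₁) = 785 × 0.386 × ln(1030/501) = 218 J/K.

ΔS = 218 J/K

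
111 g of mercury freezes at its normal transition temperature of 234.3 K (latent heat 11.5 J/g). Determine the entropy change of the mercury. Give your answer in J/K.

Heat released by the substance: Q = −mL = −111 × 11.5 = −1276.5 J.
At constant T, ΔS = Q_rev/T = −1276.5 / 234.3 = -5.45 J/K.

ΔS = -5.45 J/K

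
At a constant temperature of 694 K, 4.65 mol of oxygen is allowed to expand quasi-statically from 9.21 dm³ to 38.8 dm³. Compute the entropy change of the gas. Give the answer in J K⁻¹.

For an isothermal ideal gas ΔS_gas = nR ln(V₂/V₁) = 4.65 × 8.314 × ln(38.8/9.21) = 55.6 J/K.

ΔS_gas = 55.6 J/K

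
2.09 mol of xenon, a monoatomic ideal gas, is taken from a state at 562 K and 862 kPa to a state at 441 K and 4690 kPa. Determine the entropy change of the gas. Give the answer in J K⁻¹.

ΔS = -40 J/K

ΔS = nC_p ln(T₂/T₁) − nR ln(P₂/P₁), with C_p = 5R/2 = 20.79 J mol⁻¹ K⁻¹ for a monoatomic ideal gas.
ΔS = 2.09 × [20.79 × ln(441/562) − 8.314 × ln(4690/862)] = -40 J/K.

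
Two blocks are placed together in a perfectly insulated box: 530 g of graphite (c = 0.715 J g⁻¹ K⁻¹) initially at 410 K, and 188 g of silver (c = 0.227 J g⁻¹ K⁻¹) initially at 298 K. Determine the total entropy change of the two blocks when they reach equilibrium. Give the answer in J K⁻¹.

Energy balance: T_f = (m₁c₁T₁ + m₂c₂T₂)/(m₁c₁ + m₂c₂) = 398.66 K.
ΔS₁ = m₁c₁ ln(T_f/T₁) = 378.95 × ln(398.66/410) = -10.63 J/K.
ΔS₂ = m₂c₂ ln(T_f/T₂) = 42.676 × ln(398.66/298) = 12.42 J/K.
ΔS_total = -10.63 + 12.42 = 1.79 J/K.

ΔS_total = 1.79 J/K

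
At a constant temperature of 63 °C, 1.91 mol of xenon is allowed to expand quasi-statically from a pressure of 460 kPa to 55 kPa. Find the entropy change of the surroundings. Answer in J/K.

For an isothermal ideal gas ΔS_gas = nR ln(P₁/P₂) = 1.91 × 8.314 × ln(460/55) = 33.7 J/K.
The process is reversible, so ΔS_surr = −ΔS_gas = -33.7 J/K and ΔS_universe = 0.

ΔS_surr = -33.7 J/K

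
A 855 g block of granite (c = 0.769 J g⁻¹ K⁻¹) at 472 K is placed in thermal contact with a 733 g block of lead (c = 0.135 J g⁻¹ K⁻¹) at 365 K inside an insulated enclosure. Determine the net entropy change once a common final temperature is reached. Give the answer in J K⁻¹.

ΔS_total = 2.67 J/K

Energy balance: T_f = (m₁c₁T₁ + m₂c₂T₂)/(m₁c₁ + m₂c₂) = 458 K.
ΔS₁ = m₁c₁ ln(T_f/T₁) = 657.495 × ln(458/472) = -19.79 J/K.
ΔS₂ = m₂c₂ ln(T_f/T₂) = 98.955 × ln(458/365) = 22.46 J/K.
ΔS_total = -19.79 + 22.46 = 2.67 J/K.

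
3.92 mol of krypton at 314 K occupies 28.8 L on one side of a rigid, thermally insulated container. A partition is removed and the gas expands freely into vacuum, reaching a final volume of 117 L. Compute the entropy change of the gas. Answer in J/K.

ΔS_gas = 45.7 J/K

No heat is exchanged and no work is done, so the ideal-gas temperature stays constant.
Entropy is a state function; using a reversible isothermal path, ΔS_gas = nR ln(V₂/V₁) = 3.92 × 8.314 × ln(117/28.8) = 45.7 J/K.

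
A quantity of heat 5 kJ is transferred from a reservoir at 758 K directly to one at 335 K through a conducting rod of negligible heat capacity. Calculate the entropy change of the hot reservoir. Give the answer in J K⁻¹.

ΔS_hot = -6.6 J/K

The hot reservoir loses heat Q, so ΔS_hot = −Q/T_H = −5000/758 = -6.6 J/K.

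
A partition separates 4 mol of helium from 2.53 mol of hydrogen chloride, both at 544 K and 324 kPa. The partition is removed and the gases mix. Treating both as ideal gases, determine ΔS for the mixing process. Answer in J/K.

ΔS_mix = 36.2 J/K

Mole fractions: x_A = 4/6.53 = 0.613, x_B = 0.387.
ΔS_mix = −R(n_A ln x_A + n_B ln x_B) = −8.314 × (4 ln 0.613 + 2.53 ln 0.387) = 36.2 J/K.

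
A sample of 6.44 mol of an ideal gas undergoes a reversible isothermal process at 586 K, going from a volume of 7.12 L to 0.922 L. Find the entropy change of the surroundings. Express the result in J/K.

For an isothermal ideal gas ΔS_gas = nR ln(V₂/V₁) = 6.44 × 8.314 × ln(0.922/7.12) = -109 J/K.
The process is reversible, so ΔS_surr = −ΔS_gas = 109 J/K and ΔS_universe = 0.

ΔS_surr = 109 J/K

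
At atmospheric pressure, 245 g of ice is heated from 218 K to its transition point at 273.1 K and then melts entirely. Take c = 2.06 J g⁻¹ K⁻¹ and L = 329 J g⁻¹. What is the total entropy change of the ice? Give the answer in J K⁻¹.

ΔS = 409 J/K

Warming step: ΔS₁ = m c ln(T_tr/T_i) = 245 × 2.06 × ln(273.1/218) = 113.7 J/K.
Phase change: ΔS₂ = +mL/T_tr = 245 × 329 / 273.1 = 295.1 J/K.
ΔS_total = (113.7) + (295.1) = 409 J/K.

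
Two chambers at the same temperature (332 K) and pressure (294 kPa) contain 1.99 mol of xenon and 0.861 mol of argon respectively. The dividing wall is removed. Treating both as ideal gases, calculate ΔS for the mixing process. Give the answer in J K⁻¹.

Mole fractions: x_A = 1.99/2.85 = 0.698, x_B = 0.302.
ΔS_mix = −R(n_A ln x_A + n_B ln x_B) = −8.314 × (1.99 ln 0.698 + 0.861 ln 0.302) = 14.5 J/K.

ΔS_mix = 14.5 J/K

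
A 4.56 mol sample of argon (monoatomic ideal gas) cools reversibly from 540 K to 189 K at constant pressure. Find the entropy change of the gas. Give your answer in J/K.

ΔS = -99.5 J/K

At constant pressure, ΔS = nC_p ln(T₂/T₁) with C_p = 5R/2 = 20.79 J mol⁻¹ K⁻¹.
ΔS = 4.56 × 20.79 × ln(189/540) = -99.5 J/K.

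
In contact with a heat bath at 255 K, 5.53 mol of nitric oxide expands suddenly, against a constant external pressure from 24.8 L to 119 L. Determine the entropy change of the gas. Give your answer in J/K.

Entropy is a state function, so ΔS_gas depends only on the end states.
For an isothermal ideal gas ΔS_gas = nR ln(V₂/V₁) = 5.53 × 8.314 × ln(119/24.8) = 72.1 J/K.

ΔS_gas = 72.1 J/K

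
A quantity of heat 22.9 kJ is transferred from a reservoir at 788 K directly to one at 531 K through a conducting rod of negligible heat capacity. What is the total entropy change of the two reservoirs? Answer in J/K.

ΔS_hot = −Q/T_H = −22900/788 = -29.06 J/K and ΔS_cold = +Q/T_C = 22900/531 = 43.13 J/K.
ΔS_total = -29.06 + 43.13 = 14.1 J/K, positive as the second law requires.

ΔS_total = 14.1 J/K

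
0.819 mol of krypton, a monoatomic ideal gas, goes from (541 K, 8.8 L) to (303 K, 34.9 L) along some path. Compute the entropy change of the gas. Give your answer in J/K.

ΔS = 3.46 J/K

Entropy is a state function: ΔS = nC_V ln(T₂/T₁) + nR ln(V₂/V₁), with C_V = 3R/2 = 12.47 J mol⁻¹ K⁻¹ for a monoatomic ideal gas.
ΔS = 0.819 × [12.47 × ln(303/541) + 8.314 × ln(34.9/8.8)] = 3.46 J/K.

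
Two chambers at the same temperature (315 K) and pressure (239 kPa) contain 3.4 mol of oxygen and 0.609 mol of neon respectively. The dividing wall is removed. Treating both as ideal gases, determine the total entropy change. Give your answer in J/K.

Mole fractions: x_A = 3.4/4.01 = 0.848, x_B = 0.152.
ΔS_mix = −R(n_A ln x_A + n_B ln x_B) = −8.314 × (3.4 ln 0.848 + 0.609 ln 0.152) = 14.2 J/K.

ΔS_mix = 14.2 J/K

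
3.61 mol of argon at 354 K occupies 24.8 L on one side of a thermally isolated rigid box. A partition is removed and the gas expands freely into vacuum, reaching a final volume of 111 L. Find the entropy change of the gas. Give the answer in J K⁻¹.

No heat is exchanged and no work is done, so the ideal-gas temperature stays constant.
Entropy is a state function; using a reversible isothermal path, ΔS_gas = nR ln(V₂/V₁) = 3.61 × 8.314 × ln(111/24.8) = 45 J/K.

ΔS_gas = 45 J/K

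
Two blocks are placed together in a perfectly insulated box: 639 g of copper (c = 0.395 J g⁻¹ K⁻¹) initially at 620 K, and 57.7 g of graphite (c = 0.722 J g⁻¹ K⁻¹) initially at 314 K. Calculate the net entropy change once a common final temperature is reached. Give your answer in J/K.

Energy balance: T_f = (m₁c₁T₁ + m₂c₂T₂)/(m₁c₁ + m₂c₂) = 576.65 K.
ΔS₁ = m₁c₁ ln(T_f/T₁) = 252.405 × ln(576.65/620) = -18.295 J/K.
ΔS₂ = m₂c₂ ln(T_f/T₂) = 41.6594 × ln(576.65/314) = 25.322 J/K.
ΔS_total = -18.295 + 25.322 = 7.03 J/K.

ΔS_total = 7.03 J/K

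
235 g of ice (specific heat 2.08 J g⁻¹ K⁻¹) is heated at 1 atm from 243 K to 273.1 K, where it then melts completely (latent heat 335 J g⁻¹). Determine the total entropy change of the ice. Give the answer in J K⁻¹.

ΔS = 345 J/K

Warming step: ΔS₁ = m c ln(T_tr/T_i) = 235 × 2.08 × ln(273.1/243) = 57.08 J/K.
Phase change: ΔS₂ = +mL/T_tr = 235 × 335 / 273.1 = 288.3 J/K.
ΔS_total = (57.08) + (288.3) = 345 J/K.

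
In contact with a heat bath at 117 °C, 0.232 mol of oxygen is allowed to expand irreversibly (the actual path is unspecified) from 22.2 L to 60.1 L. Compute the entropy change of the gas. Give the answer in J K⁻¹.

Entropy is a state function, so ΔS_gas depends only on the end states.
For an isothermal ideal gas ΔS_gas = nR ln(V₂/V₁) = 0.232 × 8.314 × ln(60.1/22.2) = 1.92 J/K.

ΔS_gas = 1.92 J/K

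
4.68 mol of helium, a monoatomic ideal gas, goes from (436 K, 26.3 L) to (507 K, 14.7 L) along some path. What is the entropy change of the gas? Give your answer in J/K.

Entropy is a state function: ΔS = nC_V ln(T₂/T₁) + nR ln(V₂/V₁), with C_V = 3R/2 = 12.47 J mol⁻¹ K⁻¹ for a monoatomic ideal gas.
ΔS = 4.68 × [12.47 × ln(507/436) + 8.314 × ln(14.7/26.3)] = -13.8 J/K.

ΔS = -13.8 J/K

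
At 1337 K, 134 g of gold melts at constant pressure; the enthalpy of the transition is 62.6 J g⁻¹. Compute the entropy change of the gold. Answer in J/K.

Heat absorbed by the substance: Q = mL = 134 × 62.6 = 8388.4 J.
At constant T, ΔS = Q_rev/T = 8388.4 / 1337 = 6.27 J/K.

ΔS = 6.27 J/K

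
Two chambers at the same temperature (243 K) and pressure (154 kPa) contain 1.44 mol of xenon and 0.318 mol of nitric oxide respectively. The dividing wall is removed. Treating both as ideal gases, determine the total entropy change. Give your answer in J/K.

Mole fractions: x_A = 1.44/1.76 = 0.819, x_B = 0.181.
ΔS_mix = −R(n_A ln x_A + n_B ln x_B) = −8.314 × (1.44 ln 0.819 + 0.318 ln 0.181) = 6.91 J/K.

ΔS_mix = 6.91 J/K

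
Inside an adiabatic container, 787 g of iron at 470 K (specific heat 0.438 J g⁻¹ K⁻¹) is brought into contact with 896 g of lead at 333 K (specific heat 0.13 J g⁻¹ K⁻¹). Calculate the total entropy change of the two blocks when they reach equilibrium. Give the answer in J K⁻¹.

Energy balance: T_f = (m₁c₁T₁ + m₂c₂T₂)/(m₁c₁ + m₂c₂) = 435.4 K.
ΔS₁ = m₁c₁ ln(T_f/T₁) = 344.706 × ln(435.4/470) = -26.36 J/K.
ΔS₂ = m₂c₂ ln(T_f/T₂) = 116.48 × ln(435.4/333) = 31.23 J/K.
ΔS_total = -26.36 + 31.23 = 4.87 J/K.

ΔS_total = 4.87 J/K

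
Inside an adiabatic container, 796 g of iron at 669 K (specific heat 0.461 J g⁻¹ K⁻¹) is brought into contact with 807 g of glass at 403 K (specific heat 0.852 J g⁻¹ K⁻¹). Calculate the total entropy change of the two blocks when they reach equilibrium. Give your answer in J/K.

Energy balance: T_f = (m₁c₁T₁ + m₂c₂T₂)/(m₁c₁ + m₂c₂) = 495.56 K.
ΔS₁ = m₁c₁ ln(T_f/T₁) = 366.956 × ln(495.56/669) = -110.12 J/K.
ΔS₂ = m₂c₂ ln(T_f/T₂) = 687.564 × ln(495.56/403) = 142.16 J/K.
ΔS_total = -110.12 + 142.16 = 32 J/K.

ΔS_total = 32 J/K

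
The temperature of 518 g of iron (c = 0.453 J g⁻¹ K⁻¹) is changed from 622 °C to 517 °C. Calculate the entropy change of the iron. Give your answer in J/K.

ΔS = -29.3 J/K

In kelvin: T₁ = 895.15 K, T₂ = 790.15 K. ΔS = ∫dQ_rev/T = m c ln(T₂/T₁) = 518 × 0.453 × ln(790.15/895.15) = -29.3 J/K.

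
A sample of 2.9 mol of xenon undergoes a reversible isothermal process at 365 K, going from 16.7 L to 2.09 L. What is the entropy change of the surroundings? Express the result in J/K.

For an isothermal ideal gas ΔS_gas = nR ln(V₂/V₁) = 2.9 × 8.314 × ln(2.09/16.7) = -50.1 J/K.
The process is reversible, so ΔS_surr = −ΔS_gas = 50.1 J/K and ΔS_universe = 0.

ΔS_surr = 50.1 J/K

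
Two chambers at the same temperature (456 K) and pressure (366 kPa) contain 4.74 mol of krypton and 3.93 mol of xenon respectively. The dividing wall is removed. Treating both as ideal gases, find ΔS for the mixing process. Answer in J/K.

Mole fractions: x_A = 4.74/8.67 = 0.547, x_B = 0.453.
ΔS_mix = −R(n_A ln x_A + n_B ln x_B) = −8.314 × (4.74 ln 0.547 + 3.93 ln 0.453) = 49.6 J/K.

ΔS_mix = 49.6 J/K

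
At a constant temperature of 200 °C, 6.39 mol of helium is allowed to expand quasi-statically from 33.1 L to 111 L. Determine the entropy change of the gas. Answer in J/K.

For an isothermal ideal gas ΔS_gas = nR ln(V₂/V₁) = 6.39 × 8.314 × ln(111/33.1) = 64.3 J/K.

ΔS_gas = 64.3 J/K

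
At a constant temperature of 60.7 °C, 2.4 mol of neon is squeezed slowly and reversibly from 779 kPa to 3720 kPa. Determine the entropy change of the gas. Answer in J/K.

ΔS_gas = -31.2 J/K

For an isothermal ideal gas ΔS_gas = nR ln(P₁/P₂) = 2.4 × 8.314 × ln(779/3720) = -31.2 J/K.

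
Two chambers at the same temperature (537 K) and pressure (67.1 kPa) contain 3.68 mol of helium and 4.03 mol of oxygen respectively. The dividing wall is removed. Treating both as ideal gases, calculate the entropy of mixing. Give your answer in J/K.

Mole fractions: x_A = 3.68/7.71 = 0.477, x_B = 0.523.
ΔS_mix = −R(n_A ln x_A + n_B ln x_B) = −8.314 × (3.68 ln 0.477 + 4.03 ln 0.523) = 44.4 J/K.

ΔS_mix = 44.4 J/K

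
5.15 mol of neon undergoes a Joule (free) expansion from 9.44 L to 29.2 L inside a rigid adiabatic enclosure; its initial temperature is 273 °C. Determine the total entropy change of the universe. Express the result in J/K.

ΔS_universe = 48.3 J/K

For an ideal gas in free expansion Q = 0 and W = 0, so T is unchanged.
Entropy is a state function; using a reversible isothermal path, ΔS_gas = nR ln(V₂/V₁) = 5.15 × 8.314 × ln(29.2/9.44) = 48.3 J/K.
The insulated surroundings exchange no heat, so ΔS_surr = 0 and ΔS_universe = ΔS_gas.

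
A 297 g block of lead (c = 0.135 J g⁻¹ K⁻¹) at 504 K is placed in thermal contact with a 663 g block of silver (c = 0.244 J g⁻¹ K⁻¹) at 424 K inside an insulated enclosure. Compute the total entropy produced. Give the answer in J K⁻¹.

Energy balance: T_f = (m₁c₁T₁ + m₂c₂T₂)/(m₁c₁ + m₂c₂) = 439.89 K.
ΔS₁ = m₁c₁ ln(T_f/T₁) = 40.095 × ln(439.89/504) = -5.455 J/K.
ΔS₂ = m₂c₂ ln(T_f/T₂) = 161.772 × ln(439.89/424) = 5.952 J/K.
ΔS_total = -5.455 + 5.952 = 0.497 J/K.

ΔS_total = 0.497 J/K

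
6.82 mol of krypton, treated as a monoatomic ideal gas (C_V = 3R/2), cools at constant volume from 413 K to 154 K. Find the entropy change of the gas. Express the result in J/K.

ΔS = -83.9 J/K

At constant volume, ΔS = nC_V ln(T₂/T₁) with C_V = 3R/2 = 12.47 J mol⁻¹ K⁻¹.
ΔS = 6.82 × 12.47 × ln(154/413) = -83.9 J/K.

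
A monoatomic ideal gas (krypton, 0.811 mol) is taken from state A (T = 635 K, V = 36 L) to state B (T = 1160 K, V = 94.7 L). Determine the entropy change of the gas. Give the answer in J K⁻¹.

Entropy is a state function: ΔS = nC_V ln(T₂/T₁) + nR ln(V₂/V₁), with C_V = 3R/2 = 12.47 J mol⁻¹ K⁻¹ for a monoatomic ideal gas.
ΔS = 0.811 × [12.47 × ln(1160/635) + 8.314 × ln(94.7/36)] = 12.6 J/K.

ΔS = 12.6 J/K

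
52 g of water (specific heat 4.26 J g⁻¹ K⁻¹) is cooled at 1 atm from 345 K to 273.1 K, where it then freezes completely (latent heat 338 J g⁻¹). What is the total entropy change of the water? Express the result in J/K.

ΔS = -116 J/K

Cooling step: ΔS₁ = m c ln(T_tr/T_i) = 52 × 4.26 × ln(273.1/345) = -51.77 J/K.
Phase change: ΔS₂ = −mL/T_tr = −52 × 338 / 273.1 = -64.36 J/K.
ΔS_total = (-51.77) + (-64.36) = -116 J/K.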